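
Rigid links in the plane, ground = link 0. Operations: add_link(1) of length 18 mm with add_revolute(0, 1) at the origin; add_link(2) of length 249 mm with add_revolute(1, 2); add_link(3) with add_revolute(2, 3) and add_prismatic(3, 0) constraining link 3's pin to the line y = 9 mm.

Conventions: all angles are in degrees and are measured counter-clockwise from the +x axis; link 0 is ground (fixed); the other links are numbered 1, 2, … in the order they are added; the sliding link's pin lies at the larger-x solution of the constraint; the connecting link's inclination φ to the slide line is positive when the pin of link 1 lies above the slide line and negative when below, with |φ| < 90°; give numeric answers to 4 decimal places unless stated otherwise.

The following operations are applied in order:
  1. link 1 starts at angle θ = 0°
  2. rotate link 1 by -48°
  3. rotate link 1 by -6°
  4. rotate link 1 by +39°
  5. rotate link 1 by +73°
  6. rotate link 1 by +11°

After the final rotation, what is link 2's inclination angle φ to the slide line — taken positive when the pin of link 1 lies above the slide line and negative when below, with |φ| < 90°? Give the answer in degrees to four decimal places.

geometry: r = 18 mm, L = 249 mm, e = 9 mm; θ starts at 0°
rotate link 1 by -48°: θ ← 0° -48° = -48°
rotate link 1 by -6°: θ ← -48° -6° = -54°
rotate link 1 by +39°: θ ← -54° +39° = -15°
rotate link 1 by +73°: θ ← -15° +73° = 58°
rotate link 1 by +11°: θ ← 58° +11° = 69°
h = r sin θ − e = 16.804448 − 9 = 7.804448
sin φ = h / L = 7.804448 / 249 = 0.03134316
φ = arcsin(0.03134316) = 1.796125°

1.7961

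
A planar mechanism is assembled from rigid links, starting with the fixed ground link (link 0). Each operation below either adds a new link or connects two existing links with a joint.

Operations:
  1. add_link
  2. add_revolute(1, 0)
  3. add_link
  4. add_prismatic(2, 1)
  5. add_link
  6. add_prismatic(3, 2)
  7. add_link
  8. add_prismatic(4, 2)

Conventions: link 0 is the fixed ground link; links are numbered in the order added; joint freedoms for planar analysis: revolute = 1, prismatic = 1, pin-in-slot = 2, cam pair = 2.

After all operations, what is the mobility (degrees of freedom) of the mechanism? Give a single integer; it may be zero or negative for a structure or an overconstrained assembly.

L=1 J1=0 J2=0
add link → L=2 J1=0 J2=0
R@1,0 dof=1 J1 → L=2 J1=1 J2=0
add link → L=3 J1=1 J2=0
P@2,1 dof=1 J1 → L=3 J1=2 J2=0
add link → L=4 J1=2 J2=0
P@3,2 dof=1 J1 → L=4 J1=3 J2=0
add link → L=5 J1=3 J2=0
P@4,2 dof=1 J1 → L=5 J1=4 J2=0
M=3(L−1)−2J1−J2=3·4−2·4−0=4

M = 4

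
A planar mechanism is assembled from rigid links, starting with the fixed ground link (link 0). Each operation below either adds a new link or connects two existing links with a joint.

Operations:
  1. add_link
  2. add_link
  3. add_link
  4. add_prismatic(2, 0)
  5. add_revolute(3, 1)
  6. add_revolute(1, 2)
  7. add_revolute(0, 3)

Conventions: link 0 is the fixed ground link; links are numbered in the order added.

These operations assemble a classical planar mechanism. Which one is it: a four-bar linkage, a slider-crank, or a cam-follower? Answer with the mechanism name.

links: 4 (incl. ground); joints: 3 revolute, 1 prismatic, 0 higher (cam) pair, forming one closed loop
4 links, 3 revolutes + 1 prismatic in one loop → slider-crank

slider-crank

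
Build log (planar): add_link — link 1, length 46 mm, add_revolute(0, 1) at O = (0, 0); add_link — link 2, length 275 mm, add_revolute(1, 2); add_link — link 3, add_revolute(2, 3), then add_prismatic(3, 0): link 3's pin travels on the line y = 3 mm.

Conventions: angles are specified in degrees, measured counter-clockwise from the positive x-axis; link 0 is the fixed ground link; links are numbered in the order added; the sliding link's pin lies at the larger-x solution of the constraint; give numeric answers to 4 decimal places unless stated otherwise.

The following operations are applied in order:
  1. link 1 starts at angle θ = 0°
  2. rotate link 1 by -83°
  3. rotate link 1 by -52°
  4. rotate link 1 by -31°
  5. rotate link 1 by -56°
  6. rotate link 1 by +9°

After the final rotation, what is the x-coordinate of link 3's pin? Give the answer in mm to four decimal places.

geometry: r = 46 mm, L = 275 mm, e = 3 mm; θ starts at 0°
rotate link 1 by -83°: θ ← 0° -83° = -83°
rotate link 1 by -52°: θ ← -83° -52° = -135°
rotate link 1 by -31°: θ ← -135° -31° = -166°
rotate link 1 by -56°: θ ← -166° -56° = -222°
rotate link 1 by +9°: θ ← -222° +9° = -213°
crank pin P = (r cos θ, r sin θ) = (-38.578846, 25.053396)
h = r sin θ − e = 25.053396 − 3 = 22.053396
x = r cos θ + √(L² − h²) = -38.578846 + 274.114297 = 235.535451

235.5355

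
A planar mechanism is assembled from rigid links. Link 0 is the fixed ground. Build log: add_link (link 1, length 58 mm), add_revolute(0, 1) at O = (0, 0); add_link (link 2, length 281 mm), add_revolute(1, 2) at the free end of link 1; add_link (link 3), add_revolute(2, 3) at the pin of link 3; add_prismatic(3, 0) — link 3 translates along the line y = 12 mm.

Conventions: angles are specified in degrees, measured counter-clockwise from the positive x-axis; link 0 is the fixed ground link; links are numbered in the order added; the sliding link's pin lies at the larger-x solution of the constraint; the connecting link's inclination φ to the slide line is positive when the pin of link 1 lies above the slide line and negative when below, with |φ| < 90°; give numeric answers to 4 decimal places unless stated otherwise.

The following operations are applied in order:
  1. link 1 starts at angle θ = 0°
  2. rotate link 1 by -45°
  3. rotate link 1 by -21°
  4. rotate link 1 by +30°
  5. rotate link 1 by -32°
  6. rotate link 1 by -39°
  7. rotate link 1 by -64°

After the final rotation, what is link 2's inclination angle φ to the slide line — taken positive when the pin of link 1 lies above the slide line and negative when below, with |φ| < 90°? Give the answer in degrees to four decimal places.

geometry: r = 58 mm, L = 281 mm, e = 12 mm; θ starts at 0°
rotate link 1 by -45°: θ ← 0° -45° = -45°
rotate link 1 by -21°: θ ← -45° -21° = -66°
rotate link 1 by +30°: θ ← -66° +30° = -36°
rotate link 1 by -32°: θ ← -36° -32° = -68°
rotate link 1 by -39°: θ ← -68° -39° = -107°
rotate link 1 by -64°: θ ← -107° -64° = -171°
h = r sin θ − e = -9.073199 − 12 = -21.073199
sin φ = h / L = -21.073199 / 281 = -0.07499359
φ = arcsin(-0.07499359) = -4.300854°

-4.3009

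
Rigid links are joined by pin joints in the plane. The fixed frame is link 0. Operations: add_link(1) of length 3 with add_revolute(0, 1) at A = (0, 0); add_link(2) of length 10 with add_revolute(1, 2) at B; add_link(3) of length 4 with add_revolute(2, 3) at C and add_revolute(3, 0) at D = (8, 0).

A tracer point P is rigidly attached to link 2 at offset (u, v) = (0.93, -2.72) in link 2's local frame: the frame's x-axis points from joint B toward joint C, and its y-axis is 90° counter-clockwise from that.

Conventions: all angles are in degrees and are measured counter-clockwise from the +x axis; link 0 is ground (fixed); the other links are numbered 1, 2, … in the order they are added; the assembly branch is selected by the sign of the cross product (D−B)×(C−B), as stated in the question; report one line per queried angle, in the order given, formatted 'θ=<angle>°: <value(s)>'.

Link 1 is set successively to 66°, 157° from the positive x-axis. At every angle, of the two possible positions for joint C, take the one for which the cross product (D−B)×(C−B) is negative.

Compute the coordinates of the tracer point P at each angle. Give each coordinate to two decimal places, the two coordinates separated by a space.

A=(0,0), D=(8.00,0)
θ=66°: B = A + 3.00·(cos66°, sin66°) = (1.2202, 2.7406)
θ=66°: |BD| = 7.3128
θ=66°: circle(B,10.00) ∩ circle(D,4.00): a=9.3998, h=3.4124
θ=66°:   candidates: C₊=(11.2138,2.3815) cross=24.954; C₋=(8.6560,-3.9458) cross=-24.954
θ=66°:   branch - wants cross < 0 → take C=(8.6560,-3.9458) (cross=-24.954)
θ=66°: ex = (C−B)/|BC| = (0.7436,-0.6686); ey = (0.6686,0.7436)
θ=66°: P = B + 0.93·ex + -2.72·ey = (0.0930,0.0963)
θ=157°: B = A + 3.00·(cos157°, sin157°) = (-2.7615, 1.1722)
θ=157°: |BD| = 10.8252
θ=157°: circle(B,10.00) ∩ circle(D,4.00): a=9.2924, h=3.6947
θ=157°:   candidates: C₊=(6.8764,3.8389) cross=39.996; C₋=(6.0762,-3.5070) cross=-39.996
θ=157°:   branch - wants cross < 0 → take C=(6.0762,-3.5070) (cross=-39.996)
θ=157°: ex = (C−B)/|BC| = (0.8838,-0.4679); ey = (0.4679,0.8838)
θ=157°: P = B + 0.93·ex + -2.72·ey = (-3.2123,-1.6668)

θ=66°: 0.09 0.10
θ=157°: -3.21 -1.67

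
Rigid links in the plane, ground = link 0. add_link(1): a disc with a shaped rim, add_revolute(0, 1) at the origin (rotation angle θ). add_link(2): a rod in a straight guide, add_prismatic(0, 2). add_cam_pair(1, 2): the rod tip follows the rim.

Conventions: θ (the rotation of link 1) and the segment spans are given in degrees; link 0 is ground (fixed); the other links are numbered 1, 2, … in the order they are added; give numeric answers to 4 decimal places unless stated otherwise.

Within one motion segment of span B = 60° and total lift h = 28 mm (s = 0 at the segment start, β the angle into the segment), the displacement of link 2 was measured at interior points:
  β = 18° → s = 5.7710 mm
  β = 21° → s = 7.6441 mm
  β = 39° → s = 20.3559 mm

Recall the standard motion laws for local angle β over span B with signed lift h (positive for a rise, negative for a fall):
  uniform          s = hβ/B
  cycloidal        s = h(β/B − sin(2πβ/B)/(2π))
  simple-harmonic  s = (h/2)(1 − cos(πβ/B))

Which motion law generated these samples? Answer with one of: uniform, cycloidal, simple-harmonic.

candidates at β/B = r: uniform s = h·r (linear in β); cycloidal s = h·(r − sin(2πr)/(2π)); simple-harmonic s = (h/2)(1 − cos(πr))
β=18°: printed 5.7710 | uniform 8.4000, cycloidal 4.1618, simple-harmonic 5.7710
β=21°: printed 7.6441 | uniform 9.8000, cycloidal 6.1947, simple-harmonic 7.6441
β=39°: printed 20.3559 | uniform 18.2000, cycloidal 21.8053, simple-harmonic 20.3559
only one law matches every sample → simple-harmonic

simple-harmonic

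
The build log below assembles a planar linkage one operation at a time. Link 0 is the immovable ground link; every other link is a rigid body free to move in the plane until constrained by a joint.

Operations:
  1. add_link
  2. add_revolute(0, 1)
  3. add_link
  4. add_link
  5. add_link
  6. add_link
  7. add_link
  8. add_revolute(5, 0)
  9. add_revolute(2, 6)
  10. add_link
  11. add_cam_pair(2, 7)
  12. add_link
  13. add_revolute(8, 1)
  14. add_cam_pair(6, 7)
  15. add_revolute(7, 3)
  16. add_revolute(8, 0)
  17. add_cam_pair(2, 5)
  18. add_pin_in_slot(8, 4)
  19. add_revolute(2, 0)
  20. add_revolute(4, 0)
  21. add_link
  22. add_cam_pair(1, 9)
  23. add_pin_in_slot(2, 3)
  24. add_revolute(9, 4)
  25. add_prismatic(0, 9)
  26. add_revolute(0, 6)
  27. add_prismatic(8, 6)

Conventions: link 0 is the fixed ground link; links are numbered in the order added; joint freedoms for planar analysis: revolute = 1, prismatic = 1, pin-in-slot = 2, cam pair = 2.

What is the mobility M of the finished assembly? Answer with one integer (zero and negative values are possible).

ground; <1,0,0>
#1 <2,0,0>
R:0↔1 J1 <2,1,0>
#2 <3,1,0>
#3 <4,1,0>
#4 <5,1,0>
#5 <6,1,0>
#6 <7,1,0>
R:5↔0 J1 <7,2,0>
R:2↔6 J1 <7,3,0>
#7 <8,3,0>
C:2↔7 J2 <8,3,1>
#8 <9,3,1>
R:8↔1 J1 <9,4,1>
C:6↔7 J2 <9,4,2>
R:7↔3 J1 <9,5,2>
R:8↔0 J1 <9,6,2>
C:2↔5 J2 <9,6,3>
PS:8↔4 J2 <9,6,4>
R:2↔0 J1 <9,7,4>
R:4↔0 J1 <9,8,4>
#9 <10,8,4>
C:1↔9 J2 <10,8,5>
PS:2↔3 J2 <10,8,6>
R:9↔4 J1 <10,9,6>
P:0↔9 J1 <10,10,6>
R:0↔6 J1 <10,11,6>
P:8↔6 J1 <10,12,6>
3×9 − 2×12 − 1×6 = -3

M = -3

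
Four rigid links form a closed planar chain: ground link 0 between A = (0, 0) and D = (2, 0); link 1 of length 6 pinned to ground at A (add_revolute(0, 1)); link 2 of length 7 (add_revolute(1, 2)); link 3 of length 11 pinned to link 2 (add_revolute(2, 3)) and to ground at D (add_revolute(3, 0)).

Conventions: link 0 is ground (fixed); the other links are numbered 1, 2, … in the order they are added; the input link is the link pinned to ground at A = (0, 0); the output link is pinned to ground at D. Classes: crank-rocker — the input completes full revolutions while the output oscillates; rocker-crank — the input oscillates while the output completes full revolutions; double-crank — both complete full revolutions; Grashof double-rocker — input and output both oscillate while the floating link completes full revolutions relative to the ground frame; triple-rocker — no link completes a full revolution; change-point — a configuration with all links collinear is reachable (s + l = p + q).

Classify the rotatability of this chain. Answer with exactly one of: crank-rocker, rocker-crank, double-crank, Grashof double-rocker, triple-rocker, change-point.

lengths: ground=2, input=6, coupler=7, output=11
sorted: s=2 (shortest), l=11 (longest), p+q=13
s + l = 13 vs p + q = 13
s + l = p + q → change-point (collinear configuration reachable)

change-point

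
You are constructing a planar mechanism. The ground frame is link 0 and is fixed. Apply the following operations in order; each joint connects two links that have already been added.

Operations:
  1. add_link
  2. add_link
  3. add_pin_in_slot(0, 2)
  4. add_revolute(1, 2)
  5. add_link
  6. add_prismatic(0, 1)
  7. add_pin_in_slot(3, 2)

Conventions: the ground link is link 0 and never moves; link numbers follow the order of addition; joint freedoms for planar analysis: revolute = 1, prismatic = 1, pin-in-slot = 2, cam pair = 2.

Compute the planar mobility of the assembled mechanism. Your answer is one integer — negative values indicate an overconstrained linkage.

ground; <1,0,0>
#1 <2,0,0>
#2 <3,0,0>
PS:0↔2 J2 <3,0,1>
R:1↔2 J1 <3,1,1>
#3 <4,1,1>
P:0↔1 J1 <4,2,1>
PS:3↔2 J2 <4,2,2>
3×3 − 2×2 − 1×2 = 3

M = 3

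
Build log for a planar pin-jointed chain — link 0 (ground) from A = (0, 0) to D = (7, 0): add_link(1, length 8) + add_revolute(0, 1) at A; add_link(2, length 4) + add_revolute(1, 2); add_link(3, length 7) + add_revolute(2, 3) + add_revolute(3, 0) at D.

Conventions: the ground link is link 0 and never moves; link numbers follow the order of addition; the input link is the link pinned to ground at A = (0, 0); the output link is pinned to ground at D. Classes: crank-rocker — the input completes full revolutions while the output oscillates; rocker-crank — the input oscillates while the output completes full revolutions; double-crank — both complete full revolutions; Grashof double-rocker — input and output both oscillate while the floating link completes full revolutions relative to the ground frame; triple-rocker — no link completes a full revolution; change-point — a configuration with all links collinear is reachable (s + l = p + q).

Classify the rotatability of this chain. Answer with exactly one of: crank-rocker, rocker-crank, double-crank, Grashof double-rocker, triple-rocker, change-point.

lengths: ground=7, input=8, coupler=4, output=7
sorted: s=4 (shortest), l=8 (longest), p+q=14
s + l = 12 vs p + q = 14
s + l < p + q (Grashof) with shortest = coupler link → Grashof double-rocker

Grashof double-rocker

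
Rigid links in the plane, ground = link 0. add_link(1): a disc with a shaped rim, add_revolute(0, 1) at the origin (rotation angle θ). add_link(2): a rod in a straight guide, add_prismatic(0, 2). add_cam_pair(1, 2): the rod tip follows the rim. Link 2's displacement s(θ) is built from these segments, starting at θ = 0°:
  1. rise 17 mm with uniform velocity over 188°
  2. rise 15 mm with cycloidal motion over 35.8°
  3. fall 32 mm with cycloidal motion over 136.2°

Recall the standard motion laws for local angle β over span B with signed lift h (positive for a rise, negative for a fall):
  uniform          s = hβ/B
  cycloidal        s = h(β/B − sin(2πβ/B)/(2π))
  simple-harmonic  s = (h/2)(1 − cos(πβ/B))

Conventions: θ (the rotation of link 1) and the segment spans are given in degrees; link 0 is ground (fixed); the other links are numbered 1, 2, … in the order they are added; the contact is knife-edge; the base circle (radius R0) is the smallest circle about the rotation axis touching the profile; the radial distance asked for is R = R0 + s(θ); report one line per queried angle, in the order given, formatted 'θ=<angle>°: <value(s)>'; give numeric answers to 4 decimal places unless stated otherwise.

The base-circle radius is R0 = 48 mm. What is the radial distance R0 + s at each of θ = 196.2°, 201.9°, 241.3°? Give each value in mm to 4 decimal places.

segment 1 (0° to 188°, uniform, h = 17) is passed completely: s = 0.0000 + (17) = 17.0000
θ = 196.2° falls in segment 2 (188° to 223.8°, cycloidal, h = 15): β = 196.2 − 188 = 8.2°, B = 35.8°; Δs = 15·(0.2291 − sin(2π·0.2291)/(2π)) = 1.0691; s = 17.0000 + 1.0691 = 18.0691
θ = 201.9° falls in segment 2 (188° to 223.8°, cycloidal, h = 15): β = 201.9 − 188 = 13.9°, B = 35.8°; Δs = 15·(0.3883 − sin(2π·0.3883)/(2π)) = 4.2824; s = 17.0000 + 4.2824 = 21.2824
segment 2 (188° to 223.8°, cycloidal, h = 15) is passed completely: s = 17.0000 + (15) = 32.0000
θ = 241.3° falls in segment 3 (223.8° to 360°, cycloidal, h = -32): β = 241.3 − 223.8 = 17.5°, B = 136.2°; Δs = -32·(0.1285 − sin(2π·0.1285)/(2π)) = -0.4323; s = 32.0000 − 0.4323 = 31.5677
θ=196.2°: R = R0 + s = 48 + 18.0691 = 66.0691
θ=201.9°: R = R0 + s = 48 + 21.2824 = 69.2824
θ=241.3°: R = R0 + s = 48 + 31.5677 = 79.5677

θ=196.2°: 66.0691
θ=201.9°: 69.2824
θ=241.3°: 79.5677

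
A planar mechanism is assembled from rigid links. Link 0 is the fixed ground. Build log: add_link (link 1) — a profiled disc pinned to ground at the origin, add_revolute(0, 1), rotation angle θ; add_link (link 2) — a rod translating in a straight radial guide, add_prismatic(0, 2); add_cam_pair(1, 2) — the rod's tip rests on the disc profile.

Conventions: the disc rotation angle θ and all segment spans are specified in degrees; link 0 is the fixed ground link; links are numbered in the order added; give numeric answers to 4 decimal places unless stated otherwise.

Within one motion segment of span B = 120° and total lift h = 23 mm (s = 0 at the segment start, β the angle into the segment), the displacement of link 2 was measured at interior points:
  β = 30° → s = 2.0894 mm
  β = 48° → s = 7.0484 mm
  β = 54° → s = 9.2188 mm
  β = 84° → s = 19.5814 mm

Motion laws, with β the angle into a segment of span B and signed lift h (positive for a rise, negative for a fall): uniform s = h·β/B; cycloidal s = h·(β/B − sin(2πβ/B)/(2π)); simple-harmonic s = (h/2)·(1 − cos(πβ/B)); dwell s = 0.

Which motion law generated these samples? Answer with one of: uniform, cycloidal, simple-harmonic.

candidates at β/B = r: uniform s = h·r (linear in β); cycloidal s = h·(r − sin(2πr)/(2π)); simple-harmonic s = (h/2)(1 − cos(πr))
β=30°: printed 2.0894 | uniform 5.7500, cycloidal 2.0894, simple-harmonic 3.3683
β=48°: printed 7.0484 | uniform 9.2000, cycloidal 7.0484, simple-harmonic 7.9463
β=54°: printed 9.2188 | uniform 10.3500, cycloidal 9.2188, simple-harmonic 9.7010
β=84°: printed 19.5814 | uniform 16.1000, cycloidal 19.5814, simple-harmonic 18.2595
only one law matches every sample → cycloidal

cycloidal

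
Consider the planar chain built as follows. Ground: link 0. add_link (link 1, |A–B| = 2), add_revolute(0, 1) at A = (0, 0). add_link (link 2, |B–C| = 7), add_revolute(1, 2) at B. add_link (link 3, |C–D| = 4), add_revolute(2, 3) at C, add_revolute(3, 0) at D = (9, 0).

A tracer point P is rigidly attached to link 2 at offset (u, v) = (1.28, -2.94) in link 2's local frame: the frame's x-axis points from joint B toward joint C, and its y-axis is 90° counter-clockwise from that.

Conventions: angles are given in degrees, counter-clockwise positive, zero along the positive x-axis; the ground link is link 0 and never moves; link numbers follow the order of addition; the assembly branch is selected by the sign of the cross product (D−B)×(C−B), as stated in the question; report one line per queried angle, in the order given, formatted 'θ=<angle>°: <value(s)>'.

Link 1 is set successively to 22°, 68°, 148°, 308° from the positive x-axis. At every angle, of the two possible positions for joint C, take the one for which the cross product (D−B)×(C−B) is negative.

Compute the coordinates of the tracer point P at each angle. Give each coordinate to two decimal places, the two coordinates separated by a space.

A=(0,0), D=(9.00,0)
θ=22°: B = A + 2.00·(cos22°, sin22°) = (1.8544, 0.7492)
θ=22°: |BD| = 7.1848
θ=22°: circle(B,7.00) ∩ circle(D,4.00): a=5.8889, h=3.7843
θ=22°:   candidates: C₊=(8.1058,3.8988) cross=27.189; C₋=(7.3166,-3.6285) cross=-27.189
θ=22°:   branch - wants cross < 0 → take C=(7.3166,-3.6285) (cross=-27.189)
θ=22°: ex = (C−B)/|BC| = (0.7803,-0.6254); ey = (0.6254,0.7803)
θ=22°: P = B + 1.28·ex + -2.94·ey = (1.0145,-2.3454)
θ=68°: B = A + 2.00·(cos68°, sin68°) = (0.7492, 1.8544)
θ=68°: |BD| = 8.4566
θ=68°: circle(B,7.00) ∩ circle(D,4.00): a=6.1794, h=3.2885
θ=68°:   candidates: C₊=(7.4994,3.7078) cross=27.810; C₋=(6.0571,-2.7092) cross=-27.810
θ=68°:   branch - wants cross < 0 → take C=(6.0571,-2.7092) (cross=-27.810)
θ=68°: ex = (C−B)/|BC| = (0.7583,-0.6519); ey = (0.6519,0.7583)
θ=68°: P = B + 1.28·ex + -2.94·ey = (-0.1969,-1.2094)
θ=148°: B = A + 2.00·(cos148°, sin148°) = (-1.6961, 1.0598)
θ=148°: |BD| = 10.7485
θ=148°: circle(B,7.00) ∩ circle(D,4.00): a=6.9093, h=1.1230
θ=148°:   candidates: C₊=(5.2903,1.4960) cross=12.070; C₋=(5.0688,-0.7389) cross=-12.070
θ=148°:   branch - wants cross < 0 → take C=(5.0688,-0.7389) (cross=-12.070)
θ=148°: ex = (C−B)/|BC| = (0.9664,-0.2570); ey = (0.2570,0.9664)
θ=148°: P = B + 1.28·ex + -2.94·ey = (-1.2146,-2.1104)
θ=308°: B = A + 2.00·(cos308°, sin308°) = (1.2313, -1.5760)
θ=308°: |BD| = 7.9269
θ=308°: circle(B,7.00) ∩ circle(D,4.00): a=6.0450, h=3.5296
θ=308°:   candidates: C₊=(6.4539,3.0850) cross=27.979; C₋=(7.8574,-3.8333) cross=-27.979
θ=308°:   branch - wants cross < 0 → take C=(7.8574,-3.8333) (cross=-27.979)
θ=308°: ex = (C−B)/|BC| = (0.9466,-0.3225); ey = (0.3225,0.9466)
θ=308°: P = B + 1.28·ex + -2.94·ey = (1.4949,-4.7717)

θ=22°: 1.01 -2.35
θ=68°: -0.20 -1.21
θ=148°: -1.21 -2.11
θ=308°: 1.49 -4.77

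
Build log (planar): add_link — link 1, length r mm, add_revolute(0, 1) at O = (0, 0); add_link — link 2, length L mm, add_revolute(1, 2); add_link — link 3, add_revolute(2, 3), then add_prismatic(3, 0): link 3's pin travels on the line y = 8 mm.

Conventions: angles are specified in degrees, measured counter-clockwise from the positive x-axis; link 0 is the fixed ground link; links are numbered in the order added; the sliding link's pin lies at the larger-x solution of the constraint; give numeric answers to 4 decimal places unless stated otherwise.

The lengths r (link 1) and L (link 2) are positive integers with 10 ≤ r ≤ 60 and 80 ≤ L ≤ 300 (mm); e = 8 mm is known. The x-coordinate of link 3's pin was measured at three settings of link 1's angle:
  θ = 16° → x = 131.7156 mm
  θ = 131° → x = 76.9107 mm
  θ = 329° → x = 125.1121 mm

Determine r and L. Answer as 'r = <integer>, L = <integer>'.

constraint per measurement: (x − r cos θ)² + (r sin θ − e)² = L²
subtracting the θ₁ and θ₂ equations cancels the r² and L² terms:
r = (x₁² − x₂²) / (2[(x₁cos θ₁ + e sin θ₁) − (x₂cos θ₂ + e sin θ₂)]) = 33.0000 → r = 33
L² = (x₁ − r cos θ₁)² + (r sin θ₁ − e)² = 9999.9941 → L = 100.0000 → L = 100
check at θ₃=329°: x = 125.1121 (printed 125.1121) ✓

r = 33, L = 100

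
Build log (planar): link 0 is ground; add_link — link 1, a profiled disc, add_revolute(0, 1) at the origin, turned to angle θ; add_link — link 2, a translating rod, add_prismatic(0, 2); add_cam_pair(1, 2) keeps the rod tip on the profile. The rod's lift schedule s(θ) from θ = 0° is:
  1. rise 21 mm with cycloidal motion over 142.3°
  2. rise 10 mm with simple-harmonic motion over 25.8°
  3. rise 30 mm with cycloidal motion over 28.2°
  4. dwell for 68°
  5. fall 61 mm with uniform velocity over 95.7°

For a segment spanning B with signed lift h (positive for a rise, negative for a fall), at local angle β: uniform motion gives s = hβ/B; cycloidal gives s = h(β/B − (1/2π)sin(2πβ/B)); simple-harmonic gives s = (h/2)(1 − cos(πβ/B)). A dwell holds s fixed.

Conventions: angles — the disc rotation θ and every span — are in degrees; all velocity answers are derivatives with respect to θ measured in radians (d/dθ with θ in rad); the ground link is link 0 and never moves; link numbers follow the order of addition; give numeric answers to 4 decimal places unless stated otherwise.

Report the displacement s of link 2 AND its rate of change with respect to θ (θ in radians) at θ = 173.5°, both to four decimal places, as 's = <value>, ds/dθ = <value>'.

seg 1 [0°–142.3°] cycloidal, h=21: full span → s += 21 → s = 21.0000
seg 2 [142.3°–168.1°] simple-harmonic, h=10: full span → s += 10 → s = 31.0000
seg 3 [168.1°–196.3°] cycloidal, h=30: θ=173.5° here. β=5.4, B=28.2. 30·(0.1915 − sin(2π·0.1915)/(2π)) = 1.2891 → s = 32.2891
velocity in seg [168.1°–196.3°] (cycloidal), θ in radians: β = 5.4° = 0.0942 rad, B = 28.2° = 0.4922 rad; ds/dθ = (h/B)(1 − cos(2πβ/B)) = (30/0.4922)(1 − cos(2π·0.1915)) = 39.045990 mm/rad

s = 32.2891, ds/dθ = 39.0460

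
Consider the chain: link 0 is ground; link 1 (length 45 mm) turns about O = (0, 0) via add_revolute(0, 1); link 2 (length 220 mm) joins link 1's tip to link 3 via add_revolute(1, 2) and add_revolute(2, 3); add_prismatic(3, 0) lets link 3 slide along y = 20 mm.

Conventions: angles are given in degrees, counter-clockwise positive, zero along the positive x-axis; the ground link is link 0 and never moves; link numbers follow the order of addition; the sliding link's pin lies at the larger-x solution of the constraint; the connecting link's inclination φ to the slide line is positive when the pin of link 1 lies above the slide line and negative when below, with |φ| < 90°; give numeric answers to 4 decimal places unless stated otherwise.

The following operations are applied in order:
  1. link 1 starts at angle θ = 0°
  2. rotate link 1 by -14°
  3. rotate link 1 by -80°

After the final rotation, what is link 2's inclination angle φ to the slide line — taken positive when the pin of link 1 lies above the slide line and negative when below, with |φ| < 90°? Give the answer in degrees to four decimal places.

geometry: r = 45 mm, L = 220 mm, e = 20 mm; θ starts at 0°
rotate link 1 by -14°: θ ← 0° -14° = -14°
rotate link 1 by -80°: θ ← -14° -80° = -94°
h = r sin θ − e = -44.890382 − 20 = -64.890382
sin φ = h / L = -64.890382 / 220 = -0.29495628
φ = arcsin(-0.29495628) = -17.154916°

-17.1549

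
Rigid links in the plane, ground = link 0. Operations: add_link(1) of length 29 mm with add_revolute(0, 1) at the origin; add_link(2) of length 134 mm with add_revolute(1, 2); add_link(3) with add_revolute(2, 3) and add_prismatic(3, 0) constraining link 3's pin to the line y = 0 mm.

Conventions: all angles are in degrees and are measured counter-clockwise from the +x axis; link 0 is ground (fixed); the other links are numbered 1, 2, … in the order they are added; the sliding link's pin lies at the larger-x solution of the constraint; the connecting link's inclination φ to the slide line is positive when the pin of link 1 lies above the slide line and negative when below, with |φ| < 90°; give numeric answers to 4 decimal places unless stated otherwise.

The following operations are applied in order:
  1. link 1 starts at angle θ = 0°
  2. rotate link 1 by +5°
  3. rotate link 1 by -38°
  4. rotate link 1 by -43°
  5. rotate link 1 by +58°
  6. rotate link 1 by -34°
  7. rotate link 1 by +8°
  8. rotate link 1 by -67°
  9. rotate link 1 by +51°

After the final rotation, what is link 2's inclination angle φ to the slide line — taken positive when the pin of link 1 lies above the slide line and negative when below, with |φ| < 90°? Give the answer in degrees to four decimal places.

geometry: r = 29 mm, L = 134 mm, e = 0 mm; θ starts at 0°
rotate link 1 by +5°: θ ← 0° +5° = 5°
rotate link 1 by -38°: θ ← 5° -38° = -33°
rotate link 1 by -43°: θ ← -33° -43° = -76°
rotate link 1 by +58°: θ ← -76° +58° = -18°
rotate link 1 by -34°: θ ← -18° -34° = -52°
rotate link 1 by +8°: θ ← -52° +8° = -44°
rotate link 1 by -67°: θ ← -44° -67° = -111°
rotate link 1 by +51°: θ ← -111° +51° = -60°
h = r sin θ − e = -25.114737 − 0 = -25.114737
sin φ = h / L = -25.114737 / 134 = -0.18742341
φ = arcsin(-0.18742341) = -10.802455°

-10.8025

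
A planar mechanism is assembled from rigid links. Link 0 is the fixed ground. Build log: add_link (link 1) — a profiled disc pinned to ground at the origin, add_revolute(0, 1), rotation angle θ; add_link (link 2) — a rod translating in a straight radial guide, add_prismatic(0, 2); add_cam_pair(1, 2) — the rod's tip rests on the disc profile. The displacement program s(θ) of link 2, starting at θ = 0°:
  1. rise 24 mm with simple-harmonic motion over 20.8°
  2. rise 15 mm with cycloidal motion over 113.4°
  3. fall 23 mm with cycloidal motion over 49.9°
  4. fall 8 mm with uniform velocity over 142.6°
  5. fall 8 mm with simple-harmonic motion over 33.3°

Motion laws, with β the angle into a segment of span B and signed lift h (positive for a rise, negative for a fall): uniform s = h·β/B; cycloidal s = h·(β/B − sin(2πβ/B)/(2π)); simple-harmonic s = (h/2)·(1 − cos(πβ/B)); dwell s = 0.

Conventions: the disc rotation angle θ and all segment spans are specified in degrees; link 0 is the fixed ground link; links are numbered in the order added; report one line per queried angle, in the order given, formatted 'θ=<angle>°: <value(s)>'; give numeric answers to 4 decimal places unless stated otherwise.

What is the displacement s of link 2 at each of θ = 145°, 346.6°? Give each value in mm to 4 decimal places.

seg 1 [0°–20.8°] simple-harmonic, h=24: full span → s += 24 → s = 24.0000
seg 2 [20.8°–134.2°] cycloidal, h=15: full span → s += 15 → s = 39.0000
seg 3 [134.2°–184.1°] cycloidal, h=-23: θ=145° here. β=10.8, B=49.9. -23·(0.2164 − sin(2π·0.2164)/(2π)) = -1.3985 → s = 37.6015
seg 3 [134.2°–184.1°] cycloidal, h=-23: full span → s += -23 → s = 16.0000
seg 4 [184.1°–326.7°] uniform, h=-8: full span → s += -8 → s = 8.0000
seg 5 [326.7°–360°] simple-harmonic, h=-8: θ=346.6° here. β=19.9, B=33.3. -8/2·(1 − cos(π·0.5976)) = -5.2073 → s = 2.7927

θ=145°: 37.6015
θ=346.6°: 2.7927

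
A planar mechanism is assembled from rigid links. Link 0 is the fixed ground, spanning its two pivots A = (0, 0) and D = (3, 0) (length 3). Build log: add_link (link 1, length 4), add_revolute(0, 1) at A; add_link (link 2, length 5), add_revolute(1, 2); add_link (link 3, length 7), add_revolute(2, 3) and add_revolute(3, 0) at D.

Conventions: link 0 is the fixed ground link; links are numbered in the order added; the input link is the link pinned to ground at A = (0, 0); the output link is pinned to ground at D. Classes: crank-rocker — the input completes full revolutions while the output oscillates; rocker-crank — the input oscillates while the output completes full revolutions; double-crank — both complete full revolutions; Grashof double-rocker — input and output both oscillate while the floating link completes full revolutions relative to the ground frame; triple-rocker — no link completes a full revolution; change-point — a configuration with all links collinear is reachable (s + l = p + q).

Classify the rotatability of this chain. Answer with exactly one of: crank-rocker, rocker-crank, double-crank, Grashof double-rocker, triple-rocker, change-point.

lengths: ground=3, input=4, coupler=5, output=7
sorted: s=3 (shortest), l=7 (longest), p+q=9
s + l = 10 vs p + q = 9
s + l > p + q → non-Grashof → no link fully rotates → triple-rocker

triple-rocker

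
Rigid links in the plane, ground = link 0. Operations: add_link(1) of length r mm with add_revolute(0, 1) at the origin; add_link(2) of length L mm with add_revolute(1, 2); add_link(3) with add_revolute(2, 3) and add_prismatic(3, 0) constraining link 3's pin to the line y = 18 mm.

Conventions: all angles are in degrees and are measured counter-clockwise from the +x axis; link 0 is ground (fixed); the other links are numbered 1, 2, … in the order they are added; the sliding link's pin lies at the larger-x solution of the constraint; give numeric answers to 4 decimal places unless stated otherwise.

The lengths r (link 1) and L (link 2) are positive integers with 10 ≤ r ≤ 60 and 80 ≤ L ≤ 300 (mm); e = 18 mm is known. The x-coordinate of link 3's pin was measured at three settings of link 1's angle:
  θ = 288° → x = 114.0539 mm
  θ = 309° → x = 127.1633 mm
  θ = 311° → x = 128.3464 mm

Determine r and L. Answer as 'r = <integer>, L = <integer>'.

constraint per measurement: (x − r cos θ)² + (r sin θ − e)² = L²
subtracting the θ₁ and θ₂ equations cancels the r² and L² terms:
r = (x₁² − x₂²) / (2[(x₁cos θ₁ + e sin θ₁) − (x₂cos θ₂ + e sin θ₂)]) = 33.0000 → r = 33
L² = (x₁ − r cos θ₁)² + (r sin θ₁ − e)² = 13225.0041 → L = 115.0000 → L = 115
check at θ₃=311°: x = 128.3464 (printed 128.3464) ✓

r = 33, L = 115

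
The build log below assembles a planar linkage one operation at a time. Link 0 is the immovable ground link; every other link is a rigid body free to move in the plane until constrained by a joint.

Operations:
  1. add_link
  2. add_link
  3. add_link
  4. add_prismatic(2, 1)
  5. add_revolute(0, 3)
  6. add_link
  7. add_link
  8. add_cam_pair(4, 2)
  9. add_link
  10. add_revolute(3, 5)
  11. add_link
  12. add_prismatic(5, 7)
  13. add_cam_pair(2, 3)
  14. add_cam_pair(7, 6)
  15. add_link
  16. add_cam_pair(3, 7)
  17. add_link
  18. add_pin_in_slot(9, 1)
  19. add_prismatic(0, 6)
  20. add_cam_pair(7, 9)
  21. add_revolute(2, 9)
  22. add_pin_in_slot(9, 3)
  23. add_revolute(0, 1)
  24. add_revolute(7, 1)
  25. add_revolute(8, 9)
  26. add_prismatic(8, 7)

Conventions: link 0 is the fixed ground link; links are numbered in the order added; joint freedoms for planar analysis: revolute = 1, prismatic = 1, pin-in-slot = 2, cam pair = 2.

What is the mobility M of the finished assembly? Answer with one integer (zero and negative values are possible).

link 0 = ground. State L|J1|J2 = 1|0|0
+link1  2|0|0
+link2  3|0|0
+link3  4|0|0
P(2,1) f=1→J1  4|1|0
R(0,3) f=1→J1  4|2|0
+link4  5|2|0
+link5  6|2|0
C(4,2) f=2→J2  6|2|1
+link6  7|2|1
R(3,5) f=1→J1  7|3|1
+link7  8|3|1
P(5,7) f=1→J1  8|4|1
C(2,3) f=2→J2  8|4|2
C(7,6) f=2→J2  8|4|3
+link8  9|4|3
C(3,7) f=2→J2  9|4|4
+link9  10|4|4
PS(9,1) f=2→J2  10|4|5
P(0,6) f=1→J1  10|5|5
C(7,9) f=2→J2  10|5|6
R(2,9) f=1→J1  10|6|6
PS(9,3) f=2→J2  10|6|7
R(0,1) f=1→J1  10|7|7
R(7,1) f=1→J1  10|8|7
R(8,9) f=1→J1  10|9|7
P(8,7) f=1→J1  10|10|7
M = 3(10−1)−2·10−7 = 27−20−7 = 0

M = 0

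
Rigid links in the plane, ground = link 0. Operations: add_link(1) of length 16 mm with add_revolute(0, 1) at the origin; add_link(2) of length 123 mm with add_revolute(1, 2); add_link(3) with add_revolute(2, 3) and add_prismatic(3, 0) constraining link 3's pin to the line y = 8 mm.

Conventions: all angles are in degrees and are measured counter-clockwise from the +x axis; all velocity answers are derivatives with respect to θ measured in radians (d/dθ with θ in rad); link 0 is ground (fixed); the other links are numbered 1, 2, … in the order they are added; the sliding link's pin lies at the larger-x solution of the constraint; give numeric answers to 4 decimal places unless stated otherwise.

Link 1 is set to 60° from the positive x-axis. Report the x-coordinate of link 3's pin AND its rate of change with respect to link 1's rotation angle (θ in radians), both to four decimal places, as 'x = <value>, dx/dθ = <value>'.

geometry: r = 16 mm, L = 123 mm, e = 8 mm
crank pin P = (r cos θ, r sin θ) = (8.000000, 13.856406)
h = r sin θ − e = 13.856406 − 8 = 5.856406
x = r cos θ + √(L² − h²) = 8.000000 + 122.860500 = 130.860500
dx/dθ = −r sin θ − h·r cos θ/√(L² − h²) (θ in radians; h = 5.856406) = -14.237743

x = 130.8605, dx/dθ = -14.2377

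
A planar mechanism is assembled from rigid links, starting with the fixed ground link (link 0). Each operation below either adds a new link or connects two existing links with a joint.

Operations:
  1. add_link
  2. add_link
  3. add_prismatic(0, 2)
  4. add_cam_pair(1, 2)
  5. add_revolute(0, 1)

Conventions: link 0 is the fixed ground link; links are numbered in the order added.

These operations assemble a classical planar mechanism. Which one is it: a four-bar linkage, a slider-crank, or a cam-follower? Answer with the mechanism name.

links: 3 (incl. ground); joints: 1 revolute, 1 prismatic, 1 higher (cam) pair, forming one closed loop
3 links, revolute + prismatic + higher pair in one loop → cam-follower

cam-follower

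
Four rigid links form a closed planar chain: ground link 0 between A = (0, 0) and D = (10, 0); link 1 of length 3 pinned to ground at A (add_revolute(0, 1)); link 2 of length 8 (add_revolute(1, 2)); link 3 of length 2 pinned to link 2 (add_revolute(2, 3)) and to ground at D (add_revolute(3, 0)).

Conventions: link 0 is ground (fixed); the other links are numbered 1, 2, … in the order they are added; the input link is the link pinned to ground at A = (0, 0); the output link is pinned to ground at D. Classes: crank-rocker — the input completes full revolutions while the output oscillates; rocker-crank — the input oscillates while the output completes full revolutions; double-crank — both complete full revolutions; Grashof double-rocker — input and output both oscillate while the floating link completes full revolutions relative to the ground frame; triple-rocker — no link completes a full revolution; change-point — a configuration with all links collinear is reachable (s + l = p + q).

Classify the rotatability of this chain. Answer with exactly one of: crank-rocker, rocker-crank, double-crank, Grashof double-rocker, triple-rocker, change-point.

lengths: ground=10, input=3, coupler=8, output=2
sorted: s=2 (shortest), l=10 (longest), p+q=11
s + l = 12 vs p + q = 11
s + l > p + q → non-Grashof → no link fully rotates → triple-rocker

triple-rocker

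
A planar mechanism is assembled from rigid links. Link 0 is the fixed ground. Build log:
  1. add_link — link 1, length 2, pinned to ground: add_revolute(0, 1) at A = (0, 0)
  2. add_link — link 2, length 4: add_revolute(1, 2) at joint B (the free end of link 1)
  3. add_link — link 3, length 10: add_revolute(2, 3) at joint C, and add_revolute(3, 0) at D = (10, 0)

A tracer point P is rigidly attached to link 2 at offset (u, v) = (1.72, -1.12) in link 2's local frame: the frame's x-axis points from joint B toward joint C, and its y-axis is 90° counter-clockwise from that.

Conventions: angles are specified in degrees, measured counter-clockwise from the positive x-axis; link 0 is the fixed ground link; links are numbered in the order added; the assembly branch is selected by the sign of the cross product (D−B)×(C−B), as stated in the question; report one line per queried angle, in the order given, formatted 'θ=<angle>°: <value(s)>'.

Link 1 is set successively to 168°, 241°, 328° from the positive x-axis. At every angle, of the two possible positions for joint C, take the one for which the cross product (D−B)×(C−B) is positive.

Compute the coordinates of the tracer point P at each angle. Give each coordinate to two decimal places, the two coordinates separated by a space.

A=(0,0), D=(10.00,0)
θ=168°: B = A + 2.00·(cos168°, sin168°) = (-1.9563, 0.4158)
θ=168°: |BD| = 11.9635
θ=168°: circle(B,4.00) ∩ circle(D,10.00): a=2.4711, h=3.1454
θ=168°:   candidates: C₊=(0.6226,3.4735) cross=37.630; C₋=(0.4040,-2.8136) cross=-37.630
θ=168°:   branch + wants cross > 0 → take C=(0.6226,3.4735) (cross=37.630)
θ=168°: ex = (C−B)/|BC| = (0.6447,0.7644); ey = (-0.7644,0.6447)
θ=168°: P = B + 1.72·ex + -1.12·ey = (0.0088,1.0085)
θ=241°: B = A + 2.00·(cos241°, sin241°) = (-0.9696, -1.7492)
θ=241°: |BD| = 11.1082
θ=241°: circle(B,4.00) ∩ circle(D,10.00): a=1.7731, h=3.5855
θ=241°:   candidates: C₊=(0.2168,2.0708) cross=39.829; C₋=(1.3460,-5.0108) cross=-39.829
θ=241°:   branch + wants cross > 0 → take C=(0.2168,2.0708) (cross=39.829)
θ=241°: ex = (C−B)/|BC| = (0.2966,0.9550); ey = (-0.9550,0.2966)
θ=241°: P = B + 1.72·ex + -1.12·ey = (0.6101,-0.4388)
θ=328°: B = A + 2.00·(cos328°, sin328°) = (1.6961, -1.0598)
θ=328°: |BD| = 8.3713
θ=328°: circle(B,4.00) ∩ circle(D,10.00): a=-0.8315, h=3.9126
θ=328°:   candidates: C₊=(0.3759,2.7160) cross=32.754; C₋=(1.3666,-5.0462) cross=-32.754
θ=328°:   branch + wants cross > 0 → take C=(0.3759,2.7160) (cross=32.754)
θ=328°: ex = (C−B)/|BC| = (-0.3300,0.9440); ey = (-0.9440,-0.3300)
θ=328°: P = B + 1.72·ex + -1.12·ey = (2.1857,0.9334)

θ=168°: 0.01 1.01
θ=241°: 0.61 -0.44
θ=328°: 2.19 0.93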